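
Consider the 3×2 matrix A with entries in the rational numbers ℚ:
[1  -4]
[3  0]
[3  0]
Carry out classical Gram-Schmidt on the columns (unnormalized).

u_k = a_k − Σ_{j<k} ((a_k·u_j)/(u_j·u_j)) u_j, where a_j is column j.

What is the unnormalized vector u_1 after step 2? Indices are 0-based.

u_1 = (-72/19, 12/19, 12/19)

Step 1: u_0 = a_0 = (1, 3, 3).
Step 2: u_1 = a_1 − (-4/19)·u_0 = (-72/19, 12/19, 12/19).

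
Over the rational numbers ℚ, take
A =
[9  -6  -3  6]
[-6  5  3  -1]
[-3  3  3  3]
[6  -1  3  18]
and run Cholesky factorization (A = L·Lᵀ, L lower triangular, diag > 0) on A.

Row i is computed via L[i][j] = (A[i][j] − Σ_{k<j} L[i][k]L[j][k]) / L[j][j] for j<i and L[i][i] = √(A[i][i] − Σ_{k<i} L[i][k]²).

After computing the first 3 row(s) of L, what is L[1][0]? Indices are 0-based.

Step 1: L[0][0] = √(9) = 3.
  L[1][0] = (-6) / L[0][0] = -2.
Step 2: L[1][1] = √(1) = 1.
  L[2][0] = (-3) / L[0][0] = -1.
  L[2][1] = (1) / L[1][1] = 1.
Step 3: L[2][2] = √(1) = 1.

L[1][0] = -2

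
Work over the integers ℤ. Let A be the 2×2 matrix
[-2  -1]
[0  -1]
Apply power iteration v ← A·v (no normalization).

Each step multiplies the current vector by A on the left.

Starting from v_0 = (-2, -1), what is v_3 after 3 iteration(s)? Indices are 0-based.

v_0 = (-2, -1).
v_1 = A·v_0 = (5, 1).
v_2 = A·v_1 = (-11, -1).
v_3 = A·v_2 = (23, 1).

v_3 = (23, 1)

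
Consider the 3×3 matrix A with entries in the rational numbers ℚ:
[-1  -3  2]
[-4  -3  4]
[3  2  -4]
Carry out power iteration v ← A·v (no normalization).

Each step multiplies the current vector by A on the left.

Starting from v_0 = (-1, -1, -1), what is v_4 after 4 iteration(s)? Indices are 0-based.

v_0 = (-1, -1, -1).
v_1 = A·v_0 = (2, 3, -1).
v_2 = A·v_1 = (-13, -21, 16).
v_3 = A·v_2 = (108, 179, -145).
v_4 = A·v_3 = (-935, -1549, 1262).

v_4 = (-935, -1549, 1262)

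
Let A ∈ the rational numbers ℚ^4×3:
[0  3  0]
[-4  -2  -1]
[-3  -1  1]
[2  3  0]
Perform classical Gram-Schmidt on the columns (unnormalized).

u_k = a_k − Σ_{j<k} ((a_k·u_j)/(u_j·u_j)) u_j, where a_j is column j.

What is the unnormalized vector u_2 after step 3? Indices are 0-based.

Step 1: u_0 = a_0 = (0, -4, -3, 2).
Step 2: u_1 = a_1 − (17/29)·u_0 = (3, 10/29, 22/29, 53/29).
Step 3: u_2 = a_2 − (1/29)·u_0 − (2/63)·u_1 = (-2/21, -55/63, 68/63, -8/63).

u_2 = (-2/21, -55/63, 68/63, -8/63)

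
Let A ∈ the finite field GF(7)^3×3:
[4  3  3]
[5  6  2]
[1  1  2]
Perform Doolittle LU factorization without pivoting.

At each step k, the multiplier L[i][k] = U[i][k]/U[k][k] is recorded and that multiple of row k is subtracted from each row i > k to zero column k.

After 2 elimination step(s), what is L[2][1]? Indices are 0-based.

[col 0] pivot 4
  R1 -= 3*R0 → (0, 4, 0)  (L[1][0] := 3)
  R2 -= 2*R0 → (0, 2, 3)  (L[2][0] := 2)
[col 1] pivot 4
  R2 -= 4*R1 → (0, 0, 3)  (L[2][1] := 4)

L[2][1] = 4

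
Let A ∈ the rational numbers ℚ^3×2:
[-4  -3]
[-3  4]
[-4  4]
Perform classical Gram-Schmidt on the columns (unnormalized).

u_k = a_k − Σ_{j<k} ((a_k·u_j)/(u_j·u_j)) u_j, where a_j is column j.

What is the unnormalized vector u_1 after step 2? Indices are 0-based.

u_1 = (-187/41, 116/41, 100/41)

Step 1: u_0 = a_0 = (-4, -3, -4).
Step 2: u_1 = a_1 − (-16/41)·u_0 = (-187/41, 116/41, 100/41).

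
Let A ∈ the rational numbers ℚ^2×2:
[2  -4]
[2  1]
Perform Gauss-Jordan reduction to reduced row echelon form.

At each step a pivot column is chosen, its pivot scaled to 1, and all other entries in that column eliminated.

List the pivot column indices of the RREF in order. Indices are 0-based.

step 1: normalize row 0 (÷2) = (1, -2)
  row 1: subtract 2×row0 = (0, 5)
step 2: normalize row 1 (÷5) = (0, 1)
  row 0: subtract -2×row1 = (1, 0)

pivot columns: 0, 1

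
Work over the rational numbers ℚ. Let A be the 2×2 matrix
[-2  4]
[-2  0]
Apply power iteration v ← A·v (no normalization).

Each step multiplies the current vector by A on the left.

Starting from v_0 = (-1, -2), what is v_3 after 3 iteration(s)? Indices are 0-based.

v_3 = (8, -40)

v_0 = (-1, -2).
v_1 = A·v_0 = (-6, 2).
v_2 = A·v_1 = (20, 12).
v_3 = A·v_2 = (8, -40).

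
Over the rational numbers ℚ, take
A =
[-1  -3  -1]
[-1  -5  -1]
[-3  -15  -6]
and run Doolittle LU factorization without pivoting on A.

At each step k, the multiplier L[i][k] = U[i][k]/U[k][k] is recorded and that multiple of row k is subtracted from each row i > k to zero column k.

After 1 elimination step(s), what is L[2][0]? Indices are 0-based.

Step 1: pivot at (0,0) is -1.
  row1 ← row1 − (1)·row0  ⇒  L[1][0]=1, U row1=(0, -2, 0)
  row2 ← row2 − (3)·row0  ⇒  L[2][0]=3, U row2=(0, -6, -3)

L[2][0] = 3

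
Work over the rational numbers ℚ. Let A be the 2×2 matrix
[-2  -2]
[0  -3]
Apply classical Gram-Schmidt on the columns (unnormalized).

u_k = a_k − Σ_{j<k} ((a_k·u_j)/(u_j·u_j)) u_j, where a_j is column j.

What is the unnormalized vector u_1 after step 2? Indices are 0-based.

Step 1: u_0 = a_0 = (-2, 0).
Step 2: u_1 = a_1 − (1)·u_0 = (0, -3).

u_1 = (0, -3)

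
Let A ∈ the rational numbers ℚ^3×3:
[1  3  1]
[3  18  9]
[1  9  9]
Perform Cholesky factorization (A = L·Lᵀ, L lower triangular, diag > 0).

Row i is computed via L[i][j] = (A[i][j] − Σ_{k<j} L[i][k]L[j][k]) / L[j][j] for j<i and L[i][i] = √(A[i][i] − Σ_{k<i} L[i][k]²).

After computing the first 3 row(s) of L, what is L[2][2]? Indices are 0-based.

Step 1: L[0][0] = √(1) = 1.
  L[1][0] = (3) / L[0][0] = 3.
Step 2: L[1][1] = √(9) = 3.
  L[2][0] = (1) / L[0][0] = 1.
  L[2][1] = (6) / L[1][1] = 2.
Step 3: L[2][2] = √(4) = 2.

L[2][2] = 2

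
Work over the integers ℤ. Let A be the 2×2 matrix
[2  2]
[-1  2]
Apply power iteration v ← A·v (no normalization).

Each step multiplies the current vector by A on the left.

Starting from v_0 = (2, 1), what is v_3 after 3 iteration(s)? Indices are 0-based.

v_3 = (12, -24)

v_0 = (2, 1).
v_1 = A·v_0 = (6, 0).
v_2 = A·v_1 = (12, -6).
v_3 = A·v_2 = (12, -24).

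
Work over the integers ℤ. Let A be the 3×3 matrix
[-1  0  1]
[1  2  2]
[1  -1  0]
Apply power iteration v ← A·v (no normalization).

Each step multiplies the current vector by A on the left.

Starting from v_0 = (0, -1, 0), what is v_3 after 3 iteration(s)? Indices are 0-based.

v_0 = (0, -1, 0).
v_1 = A·v_0 = (0, -2, 1).
v_2 = A·v_1 = (1, -2, 2).
v_3 = A·v_2 = (1, 1, 3).

v_3 = (1, 1, 3)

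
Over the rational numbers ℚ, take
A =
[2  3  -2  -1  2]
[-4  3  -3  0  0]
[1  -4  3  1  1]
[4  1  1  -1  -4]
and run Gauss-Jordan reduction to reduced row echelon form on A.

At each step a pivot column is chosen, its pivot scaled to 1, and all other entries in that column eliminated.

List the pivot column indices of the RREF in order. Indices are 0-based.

pivot columns: 0, 1, 2, 3

[1] R0 /= 2  ⇒  (1, 3/2, -1, -1/2, 1)
     R1 -= -4·R0  ⇒  (0, 9, -7, -2, 4)
     R2 -= 1·R0  ⇒  (0, -11/2, 4, 3/2, 0)
     R3 -= 4·R0  ⇒  (0, -5, 5, 1, -8)
[2] R1 /= 9  ⇒  (0, 1, -7/9, -2/9, 4/9)
     R0 -= 3/2·R1  ⇒  (1, 0, 1/6, -1/6, 1/3)
     R2 -= -11/2·R1  ⇒  (0, 0, -5/18, 5/18, 22/9)
     R3 -= -5·R1  ⇒  (0, 0, 10/9, -1/9, -52/9)
[3] R2 /= -5/18  ⇒  (0, 0, 1, -1, -44/5)
     R0 -= 1/6·R2  ⇒  (1, 0, 0, 0, 9/5)
     R1 -= -7/9·R2  ⇒  (0, 1, 0, -1, -32/5)
     R3 -= 10/9·R2  ⇒  (0, 0, 0, 1, 4)
[4] R3 /= 1  ⇒  (0, 0, 0, 1, 4)
     R1 -= -1·R3  ⇒  (0, 1, 0, 0, -12/5)
     R2 -= -1·R3  ⇒  (0, 0, 1, 0, -24/5)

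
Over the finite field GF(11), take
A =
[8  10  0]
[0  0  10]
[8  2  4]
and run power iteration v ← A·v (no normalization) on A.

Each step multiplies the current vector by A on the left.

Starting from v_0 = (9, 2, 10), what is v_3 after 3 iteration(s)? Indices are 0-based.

v_0 = (9, 2, 10).
v_1 = A·v_0 = (4, 1, 6).
v_2 = A·v_1 = (9, 5, 3).
v_3 = A·v_2 = (1, 8, 6).

v_3 = (1, 8, 6)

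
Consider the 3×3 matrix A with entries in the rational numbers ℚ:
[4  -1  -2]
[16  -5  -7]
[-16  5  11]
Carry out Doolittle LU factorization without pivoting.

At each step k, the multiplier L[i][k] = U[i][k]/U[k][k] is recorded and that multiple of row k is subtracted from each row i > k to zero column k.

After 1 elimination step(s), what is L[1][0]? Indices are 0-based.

L[1][0] = 4

Step 1: pivot at (0,0) is 4.
  row1 ← row1 − (4)·row0  ⇒  L[1][0]=4, U row1=(0, -1, 1)
  row2 ← row2 − (-4)·row0  ⇒  L[2][0]=-4, U row2=(0, 1, 3)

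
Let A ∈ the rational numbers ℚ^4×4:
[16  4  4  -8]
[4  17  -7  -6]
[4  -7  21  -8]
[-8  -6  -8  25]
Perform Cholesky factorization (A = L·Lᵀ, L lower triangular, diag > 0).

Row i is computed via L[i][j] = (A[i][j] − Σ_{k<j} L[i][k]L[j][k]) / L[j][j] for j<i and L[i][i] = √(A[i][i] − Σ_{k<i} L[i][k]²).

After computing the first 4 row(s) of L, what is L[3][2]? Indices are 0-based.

Step 1: L[0][0] = √(16) = 4.
  L[1][0] = (4) / L[0][0] = 1.
Step 2: L[1][1] = √(16) = 4.
  L[2][0] = (4) / L[0][0] = 1.
  L[2][1] = (-8) / L[1][1] = -2.
Step 3: L[2][2] = √(16) = 4.
  L[3][0] = (-8) / L[0][0] = -2.
  L[3][1] = (-4) / L[1][1] = -1.
  L[3][2] = (-8) / L[2][2] = -2.
Step 4: L[3][3] = √(16) = 4.

L[3][2] = -2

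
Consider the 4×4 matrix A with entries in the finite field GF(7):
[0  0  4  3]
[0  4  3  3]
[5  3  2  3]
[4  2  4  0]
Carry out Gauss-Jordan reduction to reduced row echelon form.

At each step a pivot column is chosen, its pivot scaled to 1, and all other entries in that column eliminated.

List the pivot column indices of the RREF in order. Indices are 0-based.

[1] R0 <-> R2
[1] R0 /= 5  ⇒  (1, 2, 6, 2)
     R3 -= 4·R0  ⇒  (0, 1, 1, 6)
[2] R1 /= 4  ⇒  (0, 1, 6, 6)
     R0 -= 2·R1  ⇒  (1, 0, 1, 4)
     R3 -= 1·R1  ⇒  (0, 0, 2, 0)
[3] R2 /= 4  ⇒  (0, 0, 1, 6)
     R0 -= 1·R2  ⇒  (1, 0, 0, 5)
     R1 -= 6·R2  ⇒  (0, 1, 0, 5)
     R3 -= 2·R2  ⇒  (0, 0, 0, 2)
[4] R3 /= 2  ⇒  (0, 0, 0, 1)
     R0 -= 5·R3  ⇒  (1, 0, 0, 0)
     R1 -= 5·R3  ⇒  (0, 1, 0, 0)
     R2 -= 6·R3  ⇒  (0, 0, 1, 0)

pivot columns: 0, 1, 2, 3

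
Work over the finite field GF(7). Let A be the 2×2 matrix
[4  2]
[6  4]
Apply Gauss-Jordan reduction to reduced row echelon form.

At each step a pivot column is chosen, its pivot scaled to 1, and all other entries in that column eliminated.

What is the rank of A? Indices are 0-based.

rank = 2

pivot(0,0)=4: scale R0 → (1, 4)
  clear (1,0): R1 −= (6)R0 → (0, 1)
pivot(1,1)=1: scale R1 → (0, 1)
  clear (0,1): R0 −= (4)R1 → (1, 0)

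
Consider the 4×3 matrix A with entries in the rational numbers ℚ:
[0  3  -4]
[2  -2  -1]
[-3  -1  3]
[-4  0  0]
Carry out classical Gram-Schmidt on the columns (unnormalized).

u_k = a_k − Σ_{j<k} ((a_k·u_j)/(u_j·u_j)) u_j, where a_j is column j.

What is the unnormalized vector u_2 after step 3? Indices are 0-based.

u_2 = (-152/135, -847/405, 326/405, -668/405)

Step 1: u_0 = a_0 = (0, 2, -3, -4).
Step 2: u_1 = a_1 − (-1/29)·u_0 = (3, -56/29, -32/29, -4/29).
Step 3: u_2 = a_2 − (-11/29)·u_0 − (-388/405)·u_1 = (-152/135, -847/405, 326/405, -668/405).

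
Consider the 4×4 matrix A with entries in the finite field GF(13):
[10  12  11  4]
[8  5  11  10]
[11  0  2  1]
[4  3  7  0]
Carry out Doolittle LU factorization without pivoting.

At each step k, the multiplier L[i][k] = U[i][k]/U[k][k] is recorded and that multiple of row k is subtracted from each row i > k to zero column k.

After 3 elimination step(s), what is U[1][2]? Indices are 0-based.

[col 0] pivot 10
  R1 -= 6*R0 → (0, 11, 10, 12)  (L[1][0] := 6)
  R2 -= 5*R0 → (0, 5, 12, 7)  (L[2][0] := 5)
  R3 -= 3*R0 → (0, 6, 0, 1)  (L[3][0] := 3)
[col 1] pivot 11
  R2 -= 4*R1 → (0, 0, 11, 11)  (L[2][1] := 4)
  R3 -= 10*R1 → (0, 0, 4, 11)  (L[3][1] := 10)
[col 2] pivot 11
  R3 -= 11*R2 → (0, 0, 0, 7)  (L[3][2] := 11)

U[1][2] = 10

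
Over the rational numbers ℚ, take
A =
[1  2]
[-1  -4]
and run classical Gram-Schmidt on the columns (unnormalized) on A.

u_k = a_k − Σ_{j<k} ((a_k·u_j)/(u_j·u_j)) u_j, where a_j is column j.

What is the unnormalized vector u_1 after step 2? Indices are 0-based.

u_1 = (-1, -1)

Step 1: u_0 = a_0 = (1, -1).
Step 2: u_1 = a_1 − (3)·u_0 = (-1, -1).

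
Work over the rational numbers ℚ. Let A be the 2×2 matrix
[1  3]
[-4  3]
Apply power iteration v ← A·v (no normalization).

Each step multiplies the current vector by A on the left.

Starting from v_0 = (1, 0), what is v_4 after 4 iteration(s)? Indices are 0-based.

v_0 = (1, 0).
v_1 = A·v_0 = (1, -4).
v_2 = A·v_1 = (-11, -16).
v_3 = A·v_2 = (-59, -4).
v_4 = A·v_3 = (-71, 224).

v_4 = (-71, 224)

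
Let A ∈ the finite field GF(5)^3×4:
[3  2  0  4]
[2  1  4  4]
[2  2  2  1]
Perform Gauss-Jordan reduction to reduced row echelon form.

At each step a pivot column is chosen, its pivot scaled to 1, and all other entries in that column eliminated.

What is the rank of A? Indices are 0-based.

rank = 3

[1] R0 /= 3  ⇒  (1, 4, 0, 3)
     R1 -= 2·R0  ⇒  (0, 3, 4, 3)
     R2 -= 2·R0  ⇒  (0, 4, 2, 0)
[2] R1 /= 3  ⇒  (0, 1, 3, 1)
     R0 -= 4·R1  ⇒  (1, 0, 3, 4)
     R2 -= 4·R1  ⇒  (0, 0, 0, 1)
column 2 empty below row 2
[3] R2 /= 1  ⇒  (0, 0, 0, 1)
     R0 -= 4·R2  ⇒  (1, 0, 3, 0)
     R1 -= 1·R2  ⇒  (0, 1, 3, 0)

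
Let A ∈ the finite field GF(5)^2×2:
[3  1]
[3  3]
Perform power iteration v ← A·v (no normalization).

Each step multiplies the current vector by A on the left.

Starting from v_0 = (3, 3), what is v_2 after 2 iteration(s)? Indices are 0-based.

v_0 = (3, 3).
v_1 = A·v_0 = (2, 3).
v_2 = A·v_1 = (4, 0).

v_2 = (4, 0)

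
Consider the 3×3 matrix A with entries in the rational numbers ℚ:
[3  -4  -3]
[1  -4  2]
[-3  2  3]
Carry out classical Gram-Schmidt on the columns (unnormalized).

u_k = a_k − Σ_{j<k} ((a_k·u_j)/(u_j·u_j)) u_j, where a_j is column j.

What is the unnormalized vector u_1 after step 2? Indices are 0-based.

u_1 = (-10/19, -54/19, -28/19)

Step 1: u_0 = a_0 = (3, 1, -3).
Step 2: u_1 = a_1 − (-22/19)·u_0 = (-10/19, -54/19, -28/19).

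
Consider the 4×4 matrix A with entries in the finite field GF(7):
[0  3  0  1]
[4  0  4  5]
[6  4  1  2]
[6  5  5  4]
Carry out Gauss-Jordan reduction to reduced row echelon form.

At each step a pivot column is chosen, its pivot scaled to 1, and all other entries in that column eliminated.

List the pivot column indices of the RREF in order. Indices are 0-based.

pivot columns: 0, 1, 2, 3

step 1: exchange rows 0,1
step 1: normalize row 0 (÷4) = (1, 0, 1, 3)
  row 2: subtract 6×row0 = (0, 4, 2, 5)
  row 3: subtract 6×row0 = (0, 5, 6, 0)
step 2: normalize row 1 (÷3) = (0, 1, 0, 5)
  row 2: subtract 4×row1 = (0, 0, 2, 6)
  row 3: subtract 5×row1 = (0, 0, 6, 3)
step 3: normalize row 2 (÷2) = (0, 0, 1, 3)
  row 0: subtract 1×row2 = (1, 0, 0, 0)
  row 3: subtract 6×row2 = (0, 0, 0, 6)
step 4: normalize row 3 (÷6) = (0, 0, 0, 1)
  row 1: subtract 5×row3 = (0, 1, 0, 0)
  row 2: subtract 3×row3 = (0, 0, 1, 0)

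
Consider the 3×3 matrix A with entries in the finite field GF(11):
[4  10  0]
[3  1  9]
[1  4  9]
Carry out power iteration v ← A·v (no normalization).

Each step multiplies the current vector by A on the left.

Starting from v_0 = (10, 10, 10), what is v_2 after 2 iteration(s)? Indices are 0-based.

v_0 = (10, 10, 10).
v_1 = A·v_0 = (8, 9, 8).
v_2 = A·v_1 = (1, 6, 6).

v_2 = (1, 6, 6)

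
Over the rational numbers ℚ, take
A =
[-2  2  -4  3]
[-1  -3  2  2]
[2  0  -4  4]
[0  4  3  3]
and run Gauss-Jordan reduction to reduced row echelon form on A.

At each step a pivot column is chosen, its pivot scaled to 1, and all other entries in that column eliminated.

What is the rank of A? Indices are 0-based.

rank = 4

[1] R0 /= -2  ⇒  (1, -1, 2, -3/2)
     R1 -= -1·R0  ⇒  (0, -4, 4, 1/2)
     R2 -= 2·R0  ⇒  (0, 2, -8, 7)
[2] R1 /= -4  ⇒  (0, 1, -1, -1/8)
     R0 -= -1·R1  ⇒  (1, 0, 1, -13/8)
     R2 -= 2·R1  ⇒  (0, 0, -6, 29/4)
     R3 -= 4·R1  ⇒  (0, 0, 7, 7/2)
[3] R2 /= -6  ⇒  (0, 0, 1, -29/24)
     R0 -= 1·R2  ⇒  (1, 0, 0, -5/12)
     R1 -= -1·R2  ⇒  (0, 1, 0, -4/3)
     R3 -= 7·R2  ⇒  (0, 0, 0, 287/24)
[4] R3 /= 287/24  ⇒  (0, 0, 0, 1)
     R0 -= -5/12·R3  ⇒  (1, 0, 0, 0)
     R1 -= -4/3·R3  ⇒  (0, 1, 0, 0)
     R2 -= -29/24·R3  ⇒  (0, 0, 1, 0)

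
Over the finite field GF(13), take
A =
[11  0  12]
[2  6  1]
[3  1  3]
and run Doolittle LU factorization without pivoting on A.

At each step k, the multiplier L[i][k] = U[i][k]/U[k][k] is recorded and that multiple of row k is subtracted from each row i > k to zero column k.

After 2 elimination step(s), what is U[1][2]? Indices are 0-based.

U[1][2] = 0

[col 0] pivot 11
  R1 -= 12*R0 → (0, 6, 0)  (L[1][0] := 12)
  R2 -= 5*R0 → (0, 1, 8)  (L[2][0] := 5)
[col 1] pivot 6
  R2 -= 11*R1 → (0, 0, 8)  (L[2][1] := 11)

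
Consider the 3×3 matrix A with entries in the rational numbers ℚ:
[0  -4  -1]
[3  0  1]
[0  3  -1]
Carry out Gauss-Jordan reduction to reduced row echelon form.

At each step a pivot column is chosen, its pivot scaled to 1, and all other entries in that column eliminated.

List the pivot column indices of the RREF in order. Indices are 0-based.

[1] R0 <-> R1
[1] R0 /= 3  ⇒  (1, 0, 1/3)
[2] R1 /= -4  ⇒  (0, 1, 1/4)
     R2 -= 3·R1  ⇒  (0, 0, -7/4)
[3] R2 /= -7/4  ⇒  (0, 0, 1)
     R0 -= 1/3·R2  ⇒  (1, 0, 0)
     R1 -= 1/4·R2  ⇒  (0, 1, 0)

pivot columns: 0, 1, 2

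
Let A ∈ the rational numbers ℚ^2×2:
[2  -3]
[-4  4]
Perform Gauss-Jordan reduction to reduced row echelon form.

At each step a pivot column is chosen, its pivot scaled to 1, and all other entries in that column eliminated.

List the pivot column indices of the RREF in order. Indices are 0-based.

step 1: normalize row 0 (÷2) = (1, -3/2)
  row 1: subtract -4×row0 = (0, -2)
step 2: normalize row 1 (÷-2) = (0, 1)
  row 0: subtract -3/2×row1 = (1, 0)

pivot columns: 0, 1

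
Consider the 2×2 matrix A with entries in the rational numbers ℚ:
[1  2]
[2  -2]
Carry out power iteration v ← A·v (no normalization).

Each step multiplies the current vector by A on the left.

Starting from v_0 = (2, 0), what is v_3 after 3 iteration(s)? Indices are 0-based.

v_3 = (2, 28)

v_0 = (2, 0).
v_1 = A·v_0 = (2, 4).
v_2 = A·v_1 = (10, -4).
v_3 = A·v_2 = (2, 28).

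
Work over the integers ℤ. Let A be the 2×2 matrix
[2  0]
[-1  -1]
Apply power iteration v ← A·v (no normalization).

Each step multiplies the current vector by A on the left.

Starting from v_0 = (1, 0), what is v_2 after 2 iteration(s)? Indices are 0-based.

v_0 = (1, 0).
v_1 = A·v_0 = (2, -1).
v_2 = A·v_1 = (4, -1).

v_2 = (4, -1)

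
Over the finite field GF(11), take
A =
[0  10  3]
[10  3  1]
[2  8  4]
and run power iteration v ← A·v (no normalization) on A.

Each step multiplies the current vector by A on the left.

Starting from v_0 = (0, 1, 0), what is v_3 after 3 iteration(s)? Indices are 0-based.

v_3 = (1, 10, 6)

v_0 = (0, 1, 0).
v_1 = A·v_0 = (10, 3, 8).
v_2 = A·v_1 = (10, 7, 10).
v_3 = A·v_2 = (1, 10, 6).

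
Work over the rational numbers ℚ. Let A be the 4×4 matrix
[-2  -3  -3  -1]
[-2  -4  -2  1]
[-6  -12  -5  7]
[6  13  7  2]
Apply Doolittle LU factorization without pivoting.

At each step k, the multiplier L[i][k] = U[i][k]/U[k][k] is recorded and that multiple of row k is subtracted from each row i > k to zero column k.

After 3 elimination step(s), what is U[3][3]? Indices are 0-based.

[col 0] pivot -2
  R1 -= 1*R0 → (0, -1, 1, 2)  (L[1][0] := 1)
  R2 -= 3*R0 → (0, -3, 4, 10)  (L[2][0] := 3)
  R3 -= -3*R0 → (0, 4, -2, -1)  (L[3][0] := -3)
[col 1] pivot -1
  R2 -= 3*R1 → (0, 0, 1, 4)  (L[2][1] := 3)
  R3 -= -4*R1 → (0, 0, 2, 7)  (L[3][1] := -4)
[col 2] pivot 1
  R3 -= 2*R2 → (0, 0, 0, -1)  (L[3][2] := 2)

U[3][3] = -1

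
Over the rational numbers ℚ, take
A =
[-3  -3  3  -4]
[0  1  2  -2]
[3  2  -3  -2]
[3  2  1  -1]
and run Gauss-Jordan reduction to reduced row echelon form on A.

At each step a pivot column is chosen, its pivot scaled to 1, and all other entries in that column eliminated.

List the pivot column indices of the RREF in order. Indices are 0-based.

pivot(0,0)=-3: scale R0 → (1, 1, -1, 4/3)
  clear (2,0): R2 −= (3)R0 → (0, -1, 0, -6)
  clear (3,0): R3 −= (3)R0 → (0, -1, 4, -5)
pivot(1,1)=1: scale R1 → (0, 1, 2, -2)
  clear (0,1): R0 −= (1)R1 → (1, 0, -3, 10/3)
  clear (2,1): R2 −= (-1)R1 → (0, 0, 2, -8)
  clear (3,1): R3 −= (-1)R1 → (0, 0, 6, -7)
pivot(2,2)=2: scale R2 → (0, 0, 1, -4)
  clear (0,2): R0 −= (-3)R2 → (1, 0, 0, -26/3)
  clear (1,2): R1 −= (2)R2 → (0, 1, 0, 6)
  clear (3,2): R3 −= (6)R2 → (0, 0, 0, 17)
pivot(3,3)=17: scale R3 → (0, 0, 0, 1)
  clear (0,3): R0 −= (-26/3)R3 → (1, 0, 0, 0)
  clear (1,3): R1 −= (6)R3 → (0, 1, 0, 0)
  clear (2,3): R2 −= (-4)R3 → (0, 0, 1, 0)

pivot columns: 0, 1, 2, 3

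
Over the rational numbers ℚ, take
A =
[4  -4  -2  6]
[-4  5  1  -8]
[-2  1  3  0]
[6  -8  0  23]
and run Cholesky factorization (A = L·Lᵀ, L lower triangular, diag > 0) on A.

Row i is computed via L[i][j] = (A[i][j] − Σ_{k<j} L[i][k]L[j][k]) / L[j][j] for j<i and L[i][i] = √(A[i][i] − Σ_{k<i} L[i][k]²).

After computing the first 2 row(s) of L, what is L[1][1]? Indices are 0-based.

L[1][1] = 1

Step 1: L[0][0] = √(4) = 2.
  L[1][0] = (-4) / L[0][0] = -2.
Step 2: L[1][1] = √(1) = 1.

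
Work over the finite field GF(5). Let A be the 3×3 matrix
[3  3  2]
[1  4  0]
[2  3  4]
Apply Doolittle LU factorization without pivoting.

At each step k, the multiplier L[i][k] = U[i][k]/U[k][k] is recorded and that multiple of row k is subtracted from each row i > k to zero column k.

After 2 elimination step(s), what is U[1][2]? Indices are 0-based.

k=0: U[0][0]=3
  eliminate (1,0): mult=2, new row 1: (0, 3, 1); set L[1][0]=2
  eliminate (2,0): mult=4, new row 2: (0, 1, 1); set L[2][0]=4
k=1: U[1][1]=3
  eliminate (2,1): mult=2, new row 2: (0, 0, 4); set L[2][1]=2

U[1][2] = 1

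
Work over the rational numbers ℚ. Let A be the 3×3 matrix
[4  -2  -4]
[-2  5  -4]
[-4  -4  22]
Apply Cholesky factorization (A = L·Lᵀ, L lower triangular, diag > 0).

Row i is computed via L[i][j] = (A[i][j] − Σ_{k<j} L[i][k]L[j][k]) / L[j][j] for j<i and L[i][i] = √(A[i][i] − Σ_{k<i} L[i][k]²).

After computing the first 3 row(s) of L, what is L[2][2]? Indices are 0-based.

L[2][2] = 3

Step 1: L[0][0] = √(4) = 2.
  L[1][0] = (-2) / L[0][0] = -1.
Step 2: L[1][1] = √(4) = 2.
  L[2][0] = (-4) / L[0][0] = -2.
  L[2][1] = (-6) / L[1][1] = -3.
Step 3: L[2][2] = √(9) = 3.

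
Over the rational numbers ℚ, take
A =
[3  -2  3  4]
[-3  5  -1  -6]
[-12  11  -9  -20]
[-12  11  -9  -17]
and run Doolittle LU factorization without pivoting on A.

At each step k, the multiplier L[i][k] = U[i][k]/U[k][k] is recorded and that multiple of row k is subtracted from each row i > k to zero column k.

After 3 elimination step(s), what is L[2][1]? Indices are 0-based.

L[2][1] = 1

[col 0] pivot 3
  R1 -= -1*R0 → (0, 3, 2, -2)  (L[1][0] := -1)
  R2 -= -4*R0 → (0, 3, 3, -4)  (L[2][0] := -4)
  R3 -= -4*R0 → (0, 3, 3, -1)  (L[3][0] := -4)
[col 1] pivot 3
  R2 -= 1*R1 → (0, 0, 1, -2)  (L[2][1] := 1)
  R3 -= 1*R1 → (0, 0, 1, 1)  (L[3][1] := 1)
[col 2] pivot 1
  R3 -= 1*R2 → (0, 0, 0, 3)  (L[3][2] := 1)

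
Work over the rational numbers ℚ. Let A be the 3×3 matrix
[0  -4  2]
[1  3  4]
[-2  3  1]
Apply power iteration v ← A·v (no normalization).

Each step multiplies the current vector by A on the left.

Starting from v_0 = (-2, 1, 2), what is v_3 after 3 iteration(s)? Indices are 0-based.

v_3 = (-180, 315, 261)

v_0 = (-2, 1, 2).
v_1 = A·v_0 = (0, 9, 9).
v_2 = A·v_1 = (-18, 63, 36).
v_3 = A·v_2 = (-180, 315, 261).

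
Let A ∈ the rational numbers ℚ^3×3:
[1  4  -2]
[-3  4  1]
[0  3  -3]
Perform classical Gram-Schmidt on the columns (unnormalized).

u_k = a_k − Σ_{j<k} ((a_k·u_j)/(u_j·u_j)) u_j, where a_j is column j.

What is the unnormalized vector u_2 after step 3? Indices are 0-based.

u_2 = (297/346, 99/346, -264/173)

Step 1: u_0 = a_0 = (1, -3, 0).
Step 2: u_1 = a_1 − (-4/5)·u_0 = (24/5, 8/5, 3).
Step 3: u_2 = a_2 − (-1/2)·u_0 − (-85/173)·u_1 = (297/346, 99/346, -264/173).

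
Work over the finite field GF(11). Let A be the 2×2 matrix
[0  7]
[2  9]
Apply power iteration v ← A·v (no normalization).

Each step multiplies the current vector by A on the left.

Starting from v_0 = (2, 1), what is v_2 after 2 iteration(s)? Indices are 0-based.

v_0 = (2, 1).
v_1 = A·v_0 = (7, 2).
v_2 = A·v_1 = (3, 10).

v_2 = (3, 10)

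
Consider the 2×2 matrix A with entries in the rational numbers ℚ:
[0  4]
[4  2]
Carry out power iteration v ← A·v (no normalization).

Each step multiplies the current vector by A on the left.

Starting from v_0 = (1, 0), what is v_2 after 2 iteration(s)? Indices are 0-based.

v_0 = (1, 0).
v_1 = A·v_0 = (0, 4).
v_2 = A·v_1 = (16, 8).

v_2 = (16, 8)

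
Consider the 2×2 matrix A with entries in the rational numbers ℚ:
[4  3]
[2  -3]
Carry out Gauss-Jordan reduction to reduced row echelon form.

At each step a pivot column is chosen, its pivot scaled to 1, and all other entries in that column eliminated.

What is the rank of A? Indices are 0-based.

rank = 2

step 1: normalize row 0 (÷4) = (1, 3/4)
  row 1: subtract 2×row0 = (0, -9/2)
step 2: normalize row 1 (÷-9/2) = (0, 1)
  row 0: subtract 3/4×row1 = (1, 0)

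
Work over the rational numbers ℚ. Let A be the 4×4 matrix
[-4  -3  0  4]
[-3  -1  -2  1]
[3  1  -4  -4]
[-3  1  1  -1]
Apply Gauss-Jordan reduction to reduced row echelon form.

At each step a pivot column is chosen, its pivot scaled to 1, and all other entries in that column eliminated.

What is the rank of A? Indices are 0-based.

rank = 4

pivot(0,0)=-4: scale R0 → (1, 3/4, 0, -1)
  clear (1,0): R1 −= (-3)R0 → (0, 5/4, -2, -2)
  clear (2,0): R2 −= (3)R0 → (0, -5/4, -4, -1)
  clear (3,0): R3 −= (-3)R0 → (0, 13/4, 1, -4)
pivot(1,1)=5/4: scale R1 → (0, 1, -8/5, -8/5)
  clear (0,1): R0 −= (3/4)R1 → (1, 0, 6/5, 1/5)
  clear (2,1): R2 −= (-5/4)R1 → (0, 0, -6, -3)
  clear (3,1): R3 −= (13/4)R1 → (0, 0, 31/5, 6/5)
pivot(2,2)=-6: scale R2 → (0, 0, 1, 1/2)
  clear (0,2): R0 −= (6/5)R2 → (1, 0, 0, -2/5)
  clear (1,2): R1 −= (-8/5)R2 → (0, 1, 0, -4/5)
  clear (3,2): R3 −= (31/5)R2 → (0, 0, 0, -19/10)
pivot(3,3)=-19/10: scale R3 → (0, 0, 0, 1)
  clear (0,3): R0 −= (-2/5)R3 → (1, 0, 0, 0)
  clear (1,3): R1 −= (-4/5)R3 → (0, 1, 0, 0)
  clear (2,3): R2 −= (1/2)R3 → (0, 0, 1, 0)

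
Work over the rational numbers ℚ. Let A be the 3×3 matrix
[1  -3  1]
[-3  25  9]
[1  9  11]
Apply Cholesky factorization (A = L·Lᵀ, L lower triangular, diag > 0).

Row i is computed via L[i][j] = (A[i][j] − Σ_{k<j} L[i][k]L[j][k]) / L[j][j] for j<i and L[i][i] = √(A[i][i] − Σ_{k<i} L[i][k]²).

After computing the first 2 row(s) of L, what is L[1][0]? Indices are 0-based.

Step 1: L[0][0] = √(1) = 1.
  L[1][0] = (-3) / L[0][0] = -3.
Step 2: L[1][1] = √(16) = 4.

L[1][0] = -3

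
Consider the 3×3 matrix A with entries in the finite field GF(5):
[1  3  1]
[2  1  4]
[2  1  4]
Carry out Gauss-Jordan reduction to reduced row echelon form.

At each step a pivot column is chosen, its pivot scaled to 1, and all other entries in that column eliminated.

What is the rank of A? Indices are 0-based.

rank = 2

step 1: normalize row 0 (÷1) = (1, 3, 1)
  row 1: subtract 2×row0 = (0, 0, 2)
  row 2: subtract 2×row0 = (0, 0, 2)
skip col 1 (zero from row 1)
step 2: normalize row 1 (÷2) = (0, 0, 1)
  row 0: subtract 1×row1 = (1, 3, 0)
  row 2: subtract 2×row1 = (0, 0, 0)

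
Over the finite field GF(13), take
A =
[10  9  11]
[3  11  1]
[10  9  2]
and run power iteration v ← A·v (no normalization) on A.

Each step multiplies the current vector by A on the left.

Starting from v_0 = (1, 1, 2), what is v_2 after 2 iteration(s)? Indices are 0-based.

v_2 = (1, 10, 2)

v_0 = (1, 1, 2).
v_1 = A·v_0 = (2, 3, 10).
v_2 = A·v_1 = (1, 10, 2).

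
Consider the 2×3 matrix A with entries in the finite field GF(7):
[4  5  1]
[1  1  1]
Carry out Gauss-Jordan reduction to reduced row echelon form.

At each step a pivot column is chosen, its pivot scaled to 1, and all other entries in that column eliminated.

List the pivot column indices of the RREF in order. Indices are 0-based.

pivot(0,0)=4: scale R0 → (1, 3, 2)
  clear (1,0): R1 −= (1)R0 → (0, 5, 6)
pivot(1,1)=5: scale R1 → (0, 1, 4)
  clear (0,1): R0 −= (3)R1 → (1, 0, 4)

pivot columns: 0, 1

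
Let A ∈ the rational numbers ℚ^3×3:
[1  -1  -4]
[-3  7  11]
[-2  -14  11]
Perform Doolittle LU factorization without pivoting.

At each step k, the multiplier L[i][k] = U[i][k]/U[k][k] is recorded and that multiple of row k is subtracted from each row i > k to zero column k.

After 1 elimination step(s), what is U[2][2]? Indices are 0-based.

k=0: U[0][0]=1
  eliminate (1,0): mult=-3, new row 1: (0, 4, -1); set L[1][0]=-3
  eliminate (2,0): mult=-2, new row 2: (0, -16, 3); set L[2][0]=-2

U[2][2] = 3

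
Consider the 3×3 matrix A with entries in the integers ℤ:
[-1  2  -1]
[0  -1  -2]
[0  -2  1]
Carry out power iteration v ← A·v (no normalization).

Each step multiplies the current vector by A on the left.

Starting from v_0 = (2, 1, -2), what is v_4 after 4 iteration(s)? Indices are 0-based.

v_4 = (38, 25, -50)

v_0 = (2, 1, -2).
v_1 = A·v_0 = (2, 3, -4).
v_2 = A·v_1 = (8, 5, -10).
v_3 = A·v_2 = (12, 15, -20).
v_4 = A·v_3 = (38, 25, -50).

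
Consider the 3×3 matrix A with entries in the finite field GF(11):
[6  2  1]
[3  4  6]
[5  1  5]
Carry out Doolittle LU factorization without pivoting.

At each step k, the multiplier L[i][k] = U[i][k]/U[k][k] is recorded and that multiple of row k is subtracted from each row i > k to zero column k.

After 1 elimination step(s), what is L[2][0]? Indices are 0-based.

Step 1: pivot at (0,0) is 6.
  row1 ← row1 − (6)·row0  ⇒  L[1][0]=6, U row1=(0, 3, 0)
  row2 ← row2 − (10)·row0  ⇒  L[2][0]=10, U row2=(0, 3, 6)

L[2][0] = 10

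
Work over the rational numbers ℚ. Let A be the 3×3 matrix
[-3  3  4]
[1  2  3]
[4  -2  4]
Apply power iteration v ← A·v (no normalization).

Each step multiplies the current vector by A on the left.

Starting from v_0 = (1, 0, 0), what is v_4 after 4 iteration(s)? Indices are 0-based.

v_4 = (689, 363, 108)

v_0 = (1, 0, 0).
v_1 = A·v_0 = (-3, 1, 4).
v_2 = A·v_1 = (28, 11, 2).
v_3 = A·v_2 = (-43, 56, 98).
v_4 = A·v_3 = (689, 363, 108).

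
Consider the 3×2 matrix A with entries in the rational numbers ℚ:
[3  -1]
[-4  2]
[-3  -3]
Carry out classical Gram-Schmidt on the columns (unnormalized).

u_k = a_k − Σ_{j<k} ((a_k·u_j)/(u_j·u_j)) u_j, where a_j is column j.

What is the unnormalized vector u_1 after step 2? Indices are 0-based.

u_1 = (-14/17, 30/17, -54/17)

Step 1: u_0 = a_0 = (3, -4, -3).
Step 2: u_1 = a_1 − (-1/17)·u_0 = (-14/17, 30/17, -54/17).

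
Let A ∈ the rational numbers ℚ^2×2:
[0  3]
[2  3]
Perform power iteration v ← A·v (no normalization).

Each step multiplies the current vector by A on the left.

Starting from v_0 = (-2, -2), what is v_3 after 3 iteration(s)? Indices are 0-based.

v_0 = (-2, -2).
v_1 = A·v_0 = (-6, -10).
v_2 = A·v_1 = (-30, -42).
v_3 = A·v_2 = (-126, -186).

v_3 = (-126, -186)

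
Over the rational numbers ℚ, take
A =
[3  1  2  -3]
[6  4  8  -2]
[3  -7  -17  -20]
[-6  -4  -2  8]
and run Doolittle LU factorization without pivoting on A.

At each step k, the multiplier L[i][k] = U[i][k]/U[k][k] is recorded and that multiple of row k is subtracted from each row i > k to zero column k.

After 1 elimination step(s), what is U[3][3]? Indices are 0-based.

U[3][3] = 2

Step 1: pivot at (0,0) is 3.
  row1 ← row1 − (2)·row0  ⇒  L[1][0]=2, U row1=(0, 2, 4, 4)
  row2 ← row2 − (1)·row0  ⇒  L[2][0]=1, U row2=(0, -8, -19, -17)
  row3 ← row3 − (-2)·row0  ⇒  L[3][0]=-2, U row3=(0, -2, 2, 2)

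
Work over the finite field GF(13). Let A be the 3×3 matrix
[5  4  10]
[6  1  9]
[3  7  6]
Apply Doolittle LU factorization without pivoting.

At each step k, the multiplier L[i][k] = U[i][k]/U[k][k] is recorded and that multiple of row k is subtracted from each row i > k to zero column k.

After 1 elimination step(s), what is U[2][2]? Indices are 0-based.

k=0: U[0][0]=5
  eliminate (1,0): mult=9, new row 1: (0, 4, 10); set L[1][0]=9
  eliminate (2,0): mult=11, new row 2: (0, 2, 0); set L[2][0]=11

U[2][2] = 0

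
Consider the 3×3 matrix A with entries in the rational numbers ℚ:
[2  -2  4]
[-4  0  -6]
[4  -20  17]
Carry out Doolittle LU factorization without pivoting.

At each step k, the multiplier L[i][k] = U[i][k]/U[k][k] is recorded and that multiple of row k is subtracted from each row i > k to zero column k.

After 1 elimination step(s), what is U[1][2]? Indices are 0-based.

[col 0] pivot 2
  R1 -= -2*R0 → (0, -4, 2)  (L[1][0] := -2)
  R2 -= 2*R0 → (0, -16, 9)  (L[2][0] := 2)

U[1][2] = 2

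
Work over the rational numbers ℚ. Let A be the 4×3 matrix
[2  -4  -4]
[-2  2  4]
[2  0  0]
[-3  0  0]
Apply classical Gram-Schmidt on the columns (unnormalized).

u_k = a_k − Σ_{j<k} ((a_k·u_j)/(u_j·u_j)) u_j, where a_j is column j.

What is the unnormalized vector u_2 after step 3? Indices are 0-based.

u_2 = (52/69, 104/69, 16/69, -8/23)

Step 1: u_0 = a_0 = (2, -2, 2, -3).
Step 2: u_1 = a_1 − (-4/7)·u_0 = (-20/7, 6/7, 8/7, -12/7).
Step 3: u_2 = a_2 − (-16/21)·u_0 − (26/23)·u_1 = (52/69, 104/69, 16/69, -8/23).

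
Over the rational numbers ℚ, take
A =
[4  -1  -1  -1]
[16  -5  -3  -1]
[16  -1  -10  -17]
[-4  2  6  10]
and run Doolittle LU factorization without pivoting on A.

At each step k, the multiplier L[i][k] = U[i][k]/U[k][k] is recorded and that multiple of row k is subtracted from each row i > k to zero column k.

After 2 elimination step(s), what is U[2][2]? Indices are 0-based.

[col 0] pivot 4
  R1 -= 4*R0 → (0, -1, 1, 3)  (L[1][0] := 4)
  R2 -= 4*R0 → (0, 3, -6, -13)  (L[2][0] := 4)
  R3 -= -1*R0 → (0, 1, 5, 9)  (L[3][0] := -1)
[col 1] pivot -1
  R2 -= -3*R1 → (0, 0, -3, -4)  (L[2][1] := -3)
  R3 -= -1*R1 → (0, 0, 6, 12)  (L[3][1] := -1)

U[2][2] = -3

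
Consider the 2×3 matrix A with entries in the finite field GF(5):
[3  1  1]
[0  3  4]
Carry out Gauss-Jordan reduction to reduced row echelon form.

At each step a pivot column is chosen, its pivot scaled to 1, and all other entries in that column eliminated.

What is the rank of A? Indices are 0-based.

step 1: normalize row 0 (÷3) = (1, 2, 2)
step 2: normalize row 1 (÷3) = (0, 1, 3)
  row 0: subtract 2×row1 = (1, 0, 1)

rank = 2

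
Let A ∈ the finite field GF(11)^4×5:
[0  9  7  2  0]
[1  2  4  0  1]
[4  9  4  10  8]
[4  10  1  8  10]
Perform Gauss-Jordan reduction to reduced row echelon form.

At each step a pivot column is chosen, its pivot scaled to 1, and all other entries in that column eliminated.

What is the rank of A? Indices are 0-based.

step 1: exchange rows 0,1
step 1: normalize row 0 (÷1) = (1, 2, 4, 0, 1)
  row 2: subtract 4×row0 = (0, 1, 10, 10, 4)
  row 3: subtract 4×row0 = (0, 2, 7, 8, 6)
step 2: normalize row 1 (÷9) = (0, 1, 2, 10, 0)
  row 0: subtract 2×row1 = (1, 0, 0, 2, 1)
  row 2: subtract 1×row1 = (0, 0, 8, 0, 4)
  row 3: subtract 2×row1 = (0, 0, 3, 10, 6)
step 3: normalize row 2 (÷8) = (0, 0, 1, 0, 6)
  row 1: subtract 2×row2 = (0, 1, 0, 10, 10)
  row 3: subtract 3×row2 = (0, 0, 0, 10, 10)
step 4: normalize row 3 (÷10) = (0, 0, 0, 1, 1)
  row 0: subtract 2×row3 = (1, 0, 0, 0, 10)
  row 1: subtract 10×row3 = (0, 1, 0, 0, 0)

rank = 4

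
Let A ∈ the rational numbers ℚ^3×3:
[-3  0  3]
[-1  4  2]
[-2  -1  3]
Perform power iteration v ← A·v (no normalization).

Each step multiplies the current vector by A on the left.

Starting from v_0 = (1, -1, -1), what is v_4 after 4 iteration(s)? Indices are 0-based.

v_4 = (108, -373, 223)

v_0 = (1, -1, -1).
v_1 = A·v_0 = (-6, -7, -4).
v_2 = A·v_1 = (6, -30, 7).
v_3 = A·v_2 = (3, -112, 39).
v_4 = A·v_3 = (108, -373, 223).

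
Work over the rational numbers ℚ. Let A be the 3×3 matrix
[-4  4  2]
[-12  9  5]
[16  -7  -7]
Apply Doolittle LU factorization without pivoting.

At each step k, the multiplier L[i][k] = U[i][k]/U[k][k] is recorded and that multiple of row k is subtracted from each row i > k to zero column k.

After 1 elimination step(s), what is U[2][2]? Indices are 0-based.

k=0: U[0][0]=-4
  eliminate (1,0): mult=3, new row 1: (0, -3, -1); set L[1][0]=3
  eliminate (2,0): mult=-4, new row 2: (0, 9, 1); set L[2][0]=-4

U[2][2] = 1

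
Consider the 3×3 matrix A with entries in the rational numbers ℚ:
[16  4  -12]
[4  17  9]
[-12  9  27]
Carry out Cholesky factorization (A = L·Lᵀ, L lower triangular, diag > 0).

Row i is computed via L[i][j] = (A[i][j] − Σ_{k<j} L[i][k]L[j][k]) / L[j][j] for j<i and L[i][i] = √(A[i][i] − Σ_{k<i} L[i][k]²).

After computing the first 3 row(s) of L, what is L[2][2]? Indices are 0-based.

L[2][2] = 3

Step 1: L[0][0] = √(16) = 4.
  L[1][0] = (4) / L[0][0] = 1.
Step 2: L[1][1] = √(16) = 4.
  L[2][0] = (-12) / L[0][0] = -3.
  L[2][1] = (12) / L[1][1] = 3.
Step 3: L[2][2] = √(9) = 3.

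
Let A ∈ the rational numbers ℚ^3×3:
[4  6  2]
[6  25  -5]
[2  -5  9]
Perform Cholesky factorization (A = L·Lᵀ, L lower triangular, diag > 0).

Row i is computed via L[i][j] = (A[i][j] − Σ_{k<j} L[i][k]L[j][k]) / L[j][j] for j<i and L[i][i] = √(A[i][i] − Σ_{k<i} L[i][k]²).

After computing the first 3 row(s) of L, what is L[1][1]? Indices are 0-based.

Step 1: L[0][0] = √(4) = 2.
  L[1][0] = (6) / L[0][0] = 3.
Step 2: L[1][1] = √(16) = 4.
  L[2][0] = (2) / L[0][0] = 1.
  L[2][1] = (-8) / L[1][1] = -2.
Step 3: L[2][2] = √(4) = 2.

L[1][1] = 4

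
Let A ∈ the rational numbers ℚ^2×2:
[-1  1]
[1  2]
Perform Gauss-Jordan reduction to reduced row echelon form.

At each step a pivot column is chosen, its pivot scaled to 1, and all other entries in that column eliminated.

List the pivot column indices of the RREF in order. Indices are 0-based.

step 1: normalize row 0 (÷-1) = (1, -1)
  row 1: subtract 1×row0 = (0, 3)
step 2: normalize row 1 (÷3) = (0, 1)
  row 0: subtract -1×row1 = (1, 0)

pivot columns: 0, 1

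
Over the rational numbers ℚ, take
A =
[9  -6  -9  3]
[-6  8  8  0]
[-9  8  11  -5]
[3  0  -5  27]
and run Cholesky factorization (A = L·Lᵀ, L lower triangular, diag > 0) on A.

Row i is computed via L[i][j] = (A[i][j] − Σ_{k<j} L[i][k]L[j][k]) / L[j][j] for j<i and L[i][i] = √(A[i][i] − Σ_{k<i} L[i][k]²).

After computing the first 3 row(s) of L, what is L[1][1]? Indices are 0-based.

Step 1: L[0][0] = √(9) = 3.
  L[1][0] = (-6) / L[0][0] = -2.
Step 2: L[1][1] = √(4) = 2.
  L[2][0] = (-9) / L[0][0] = -3.
  L[2][1] = (2) / L[1][1] = 1.
Step 3: L[2][2] = √(1) = 1.

L[1][1] = 2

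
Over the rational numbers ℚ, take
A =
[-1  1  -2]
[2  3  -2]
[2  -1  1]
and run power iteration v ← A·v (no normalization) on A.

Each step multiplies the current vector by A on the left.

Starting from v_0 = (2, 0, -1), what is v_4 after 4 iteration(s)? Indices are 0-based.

v_0 = (2, 0, -1).
v_1 = A·v_0 = (0, 6, 3).
v_2 = A·v_1 = (0, 12, -3).
v_3 = A·v_2 = (18, 42, -15).
v_4 = A·v_3 = (54, 192, -21).

v_4 = (54, 192, -21)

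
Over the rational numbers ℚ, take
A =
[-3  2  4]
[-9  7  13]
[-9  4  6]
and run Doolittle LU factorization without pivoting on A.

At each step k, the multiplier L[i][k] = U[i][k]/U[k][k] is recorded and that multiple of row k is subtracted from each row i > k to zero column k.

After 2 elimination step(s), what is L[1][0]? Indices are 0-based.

[col 0] pivot -3
  R1 -= 3*R0 → (0, 1, 1)  (L[1][0] := 3)
  R2 -= 3*R0 → (0, -2, -6)  (L[2][0] := 3)
[col 1] pivot 1
  R2 -= -2*R1 → (0, 0, -4)  (L[2][1] := -2)

L[1][0] = 3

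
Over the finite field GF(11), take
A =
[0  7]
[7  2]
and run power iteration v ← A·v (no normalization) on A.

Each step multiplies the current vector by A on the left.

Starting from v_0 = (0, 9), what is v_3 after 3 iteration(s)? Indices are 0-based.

v_3 = (6, 10)

v_0 = (0, 9).
v_1 = A·v_0 = (8, 7).
v_2 = A·v_1 = (5, 4).
v_3 = A·v_2 = (6, 10).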